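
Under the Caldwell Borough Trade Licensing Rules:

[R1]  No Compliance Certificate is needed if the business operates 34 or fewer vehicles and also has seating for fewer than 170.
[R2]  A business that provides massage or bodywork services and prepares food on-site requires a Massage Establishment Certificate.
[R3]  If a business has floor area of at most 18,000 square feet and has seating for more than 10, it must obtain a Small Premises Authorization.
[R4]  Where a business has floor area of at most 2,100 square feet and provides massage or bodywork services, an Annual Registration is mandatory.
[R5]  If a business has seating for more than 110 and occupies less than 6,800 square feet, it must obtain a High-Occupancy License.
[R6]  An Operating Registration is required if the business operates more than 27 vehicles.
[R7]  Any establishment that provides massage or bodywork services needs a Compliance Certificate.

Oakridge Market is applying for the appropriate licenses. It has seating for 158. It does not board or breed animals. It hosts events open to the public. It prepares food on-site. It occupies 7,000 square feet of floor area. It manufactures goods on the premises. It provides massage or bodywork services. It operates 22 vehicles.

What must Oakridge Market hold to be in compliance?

Massage Establishment Certificate, Small Premises Authorization

[R1] vehicles 22 ≤ 34; seating 158 < 170 → exempt from Compliance Certificate.
[R2] provides massage or bodywork services; prepares food on-site → Massage Establishment Certificate required.
[R3] floor area 7,000 square feet ≤ 18,000 square feet; seating 158 > 10 → Small Premises Authorization required.
[R4] floor area 7,000 square feet > 2,100 square feet; provides massage or bodywork services → Annual Registration not required.
[R5] seating 158 > 110; floor area 7,000 square feet ≥ 6,800 square feet → High-Occupancy License not required.
[R6] vehicles 22 ≤ 27 → Operating Registration not required.
[R7] provides massage or bodywork services → Compliance Certificate required.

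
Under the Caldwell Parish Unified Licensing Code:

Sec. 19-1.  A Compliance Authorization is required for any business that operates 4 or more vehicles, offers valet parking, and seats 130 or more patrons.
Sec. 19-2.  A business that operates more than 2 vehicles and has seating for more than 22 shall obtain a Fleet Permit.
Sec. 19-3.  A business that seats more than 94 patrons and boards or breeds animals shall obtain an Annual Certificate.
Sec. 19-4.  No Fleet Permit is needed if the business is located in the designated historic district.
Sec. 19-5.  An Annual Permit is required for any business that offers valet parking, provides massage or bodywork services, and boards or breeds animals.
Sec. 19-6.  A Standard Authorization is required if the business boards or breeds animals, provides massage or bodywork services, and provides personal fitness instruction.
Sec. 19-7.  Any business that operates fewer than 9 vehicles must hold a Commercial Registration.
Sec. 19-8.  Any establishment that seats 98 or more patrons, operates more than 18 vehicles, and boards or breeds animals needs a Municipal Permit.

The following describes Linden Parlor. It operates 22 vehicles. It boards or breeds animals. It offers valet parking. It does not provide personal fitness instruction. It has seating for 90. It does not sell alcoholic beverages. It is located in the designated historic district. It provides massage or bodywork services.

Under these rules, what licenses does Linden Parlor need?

Sec. 19-1. vehicles 22 ≥ 4; offers valet parking; seating 90 < 130 → Compliance Authorization not required.
Sec. 19-2. vehicles 22 > 2; seating 90 > 22 → Fleet Permit required.
Sec. 19-3. seating 90 ≤ 94; boards or breeds animals → Annual Certificate not required.
Sec. 19-4. is located in the designated historic district → exempt from Fleet Permit.
Sec. 19-5. offers valet parking; provides massage or bodywork services; boards or breeds animals → Annual Permit required.
Sec. 19-6. boards or breeds animals; provides massage or bodywork services; does not provide personal fitness instruction → Standard Authorization not required.
Sec. 19-7. vehicles 22 ≥ 9 → Commercial Registration not required.
Sec. 19-8. seating 90 < 98; vehicles 22 > 18; boards or breeds animals → Municipal Permit not required.

Annual Permit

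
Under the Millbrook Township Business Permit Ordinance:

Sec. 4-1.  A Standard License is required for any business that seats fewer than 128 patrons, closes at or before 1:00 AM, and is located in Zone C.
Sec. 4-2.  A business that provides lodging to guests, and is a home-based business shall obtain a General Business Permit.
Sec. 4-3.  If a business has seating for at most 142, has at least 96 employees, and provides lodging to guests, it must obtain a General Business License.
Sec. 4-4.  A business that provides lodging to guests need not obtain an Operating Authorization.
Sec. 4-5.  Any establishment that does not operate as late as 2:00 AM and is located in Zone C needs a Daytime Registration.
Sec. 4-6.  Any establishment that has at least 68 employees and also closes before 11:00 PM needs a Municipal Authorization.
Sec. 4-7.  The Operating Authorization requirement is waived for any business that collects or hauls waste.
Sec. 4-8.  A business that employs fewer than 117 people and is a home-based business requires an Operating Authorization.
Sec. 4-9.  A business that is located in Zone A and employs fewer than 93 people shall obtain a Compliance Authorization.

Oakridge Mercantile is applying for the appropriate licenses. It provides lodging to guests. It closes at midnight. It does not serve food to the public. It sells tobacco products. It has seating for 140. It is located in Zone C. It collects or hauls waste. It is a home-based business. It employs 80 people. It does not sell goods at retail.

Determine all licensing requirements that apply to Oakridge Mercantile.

Sec. 4-1. seating 140 ≥ 128; closes midnight, at/before 1:00 AM; is located in Zone C → Standard License not required.
Sec. 4-2. provides lodging to guests; is a home-based business → General Business Permit required.
Sec. 4-3. seating 140 ≤ 142; employees 80 < 96; provides lodging to guests → General Business License not required.
Sec. 4-4. provides lodging to guests → exempt from Operating Authorization.
Sec. 4-5. closes midnight, at/before 2:00 AM; is located in Zone C → Daytime Registration required.
Sec. 4-6. employees 80 ≥ 68; closes midnight, after 11:00 PM → Municipal Authorization not required.
Sec. 4-7. collects or hauls waste → exempt from Operating Authorization.
Sec. 4-8. employees 80 < 117; is a home-based business → Operating Authorization required.
Sec. 4-9. is located in Zone C (not: is located in Zone A); employees 80 < 93 → Compliance Authorization not required.

Daytime Registration, General Business Permit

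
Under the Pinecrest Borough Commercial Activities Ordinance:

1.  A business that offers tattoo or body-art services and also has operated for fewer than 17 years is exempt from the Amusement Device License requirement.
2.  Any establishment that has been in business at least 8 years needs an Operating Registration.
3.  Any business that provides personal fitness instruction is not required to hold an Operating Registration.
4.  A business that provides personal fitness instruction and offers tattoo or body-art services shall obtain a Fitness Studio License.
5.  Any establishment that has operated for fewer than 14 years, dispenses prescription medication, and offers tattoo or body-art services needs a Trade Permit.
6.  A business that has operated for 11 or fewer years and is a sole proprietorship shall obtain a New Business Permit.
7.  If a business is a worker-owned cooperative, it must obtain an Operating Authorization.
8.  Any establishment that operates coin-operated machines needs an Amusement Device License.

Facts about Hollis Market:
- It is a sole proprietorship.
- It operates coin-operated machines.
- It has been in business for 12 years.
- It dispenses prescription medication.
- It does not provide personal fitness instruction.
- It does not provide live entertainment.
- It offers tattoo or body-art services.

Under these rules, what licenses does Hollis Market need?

Operating Registration, Trade Permit

1. offers tattoo or body-art services; years in business 12 < 17 → exempt from Amusement Device License.
2. years in business 12 ≥ 8 → Operating Registration required.
3. does not provide personal fitness instruction → Operating Registration exemption does not apply.
4. does not provide personal fitness instruction; offers tattoo or body-art services → Fitness Studio License not required.
5. years in business 12 < 14; dispenses prescription medication; offers tattoo or body-art services → Trade Permit required.
6. years in business 12 > 11; is a sole proprietorship → New Business Permit not required.
7. is a sole proprietorship (not: is a worker-owned cooperative) → Operating Authorization not required.
8. operates coin-operated machines → Amusement Device License required.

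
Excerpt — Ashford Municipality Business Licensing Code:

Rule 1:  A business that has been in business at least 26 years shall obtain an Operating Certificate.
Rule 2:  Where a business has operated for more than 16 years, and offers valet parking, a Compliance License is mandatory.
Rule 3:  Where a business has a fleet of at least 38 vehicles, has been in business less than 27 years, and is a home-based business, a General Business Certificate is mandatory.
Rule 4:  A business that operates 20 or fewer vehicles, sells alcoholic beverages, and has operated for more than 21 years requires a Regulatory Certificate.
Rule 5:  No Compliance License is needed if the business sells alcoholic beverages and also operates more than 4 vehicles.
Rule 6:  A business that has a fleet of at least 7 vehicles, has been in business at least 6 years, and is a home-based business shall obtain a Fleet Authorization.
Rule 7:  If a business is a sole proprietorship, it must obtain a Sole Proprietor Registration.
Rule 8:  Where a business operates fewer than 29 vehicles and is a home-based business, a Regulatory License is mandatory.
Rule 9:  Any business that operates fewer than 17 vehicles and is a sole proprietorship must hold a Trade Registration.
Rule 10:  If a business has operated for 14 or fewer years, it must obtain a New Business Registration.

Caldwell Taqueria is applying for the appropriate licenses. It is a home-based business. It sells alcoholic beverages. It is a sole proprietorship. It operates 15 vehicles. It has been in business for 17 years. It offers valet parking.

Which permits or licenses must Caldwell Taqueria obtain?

Rule 1: years in business 17 < 26 → Operating Certificate not required.
Rule 2: years in business 17 > 16; offers valet parking → Compliance License required.
Rule 3: vehicles 15 < 38; years in business 17 < 27; is a home-based business → General Business Certificate not required.
Rule 4: vehicles 15 ≤ 20; sells alcoholic beverages; years in business 17 ≤ 21 → Regulatory Certificate not required.
Rule 5: sells alcoholic beverages; vehicles 15 > 4 → exempt from Compliance License.
Rule 6: vehicles 15 ≥ 7; years in business 17 ≥ 6; is a home-based business → Fleet Authorization required.
Rule 7: is a sole proprietorship → Sole Proprietor Registration required.
Rule 8: vehicles 15 < 29; is a home-based business → Regulatory License required.
Rule 9: vehicles 15 < 17; is a sole proprietorship → Trade Registration required.
Rule 10: years in business 17 > 14 → New Business Registration not required.

Fleet Authorization, Regulatory License, Sole Proprietor Registration, Trade Registration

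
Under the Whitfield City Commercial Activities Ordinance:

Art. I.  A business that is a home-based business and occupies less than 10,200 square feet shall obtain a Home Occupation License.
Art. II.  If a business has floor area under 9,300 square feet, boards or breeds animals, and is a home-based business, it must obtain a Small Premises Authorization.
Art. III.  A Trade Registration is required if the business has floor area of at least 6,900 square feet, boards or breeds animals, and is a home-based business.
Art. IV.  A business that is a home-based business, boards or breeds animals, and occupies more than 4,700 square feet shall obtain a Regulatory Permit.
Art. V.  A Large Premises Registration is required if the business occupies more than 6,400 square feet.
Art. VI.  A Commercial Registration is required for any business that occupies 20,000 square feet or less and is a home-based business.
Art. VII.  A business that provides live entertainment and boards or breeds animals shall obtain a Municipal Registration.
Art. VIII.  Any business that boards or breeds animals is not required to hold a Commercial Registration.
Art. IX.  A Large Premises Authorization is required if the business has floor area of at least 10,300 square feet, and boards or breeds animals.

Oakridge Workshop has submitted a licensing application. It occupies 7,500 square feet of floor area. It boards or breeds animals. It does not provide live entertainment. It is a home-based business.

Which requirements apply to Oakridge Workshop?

Art. I. is a home-based business; floor area 7,500 square feet < 10,200 square feet → Home Occupation License required.
Art. II. floor area 7,500 square feet < 9,300 square feet; boards or breeds animals; is a home-based business → Small Premises Authorization required.
Art. III. floor area 7,500 square feet ≥ 6,900 square feet; boards or breeds animals; is a home-based business → Trade Registration required.
Art. IV. is a home-based business; boards or breeds animals; floor area 7,500 square feet > 4,700 square feet → Regulatory Permit required.
Art. V. floor area 7,500 square feet > 6,400 square feet → Large Premises Registration required.
Art. VI. floor area 7,500 square feet ≤ 20,000 square feet; is a home-based business → Commercial Registration required.
Art. VII. does not provide live entertainment; boards or breeds animals → Municipal Registration not required.
Art. VIII. boards or breeds animals → exempt from Commercial Registration.
Art. IX. floor area 7,500 square feet < 10,300 square feet; boards or breeds animals → Large Premises Authorization not required.

Home Occupation License, Large Premises Registration, Regulatory Permit, Small Premises Authorization, Trade Registration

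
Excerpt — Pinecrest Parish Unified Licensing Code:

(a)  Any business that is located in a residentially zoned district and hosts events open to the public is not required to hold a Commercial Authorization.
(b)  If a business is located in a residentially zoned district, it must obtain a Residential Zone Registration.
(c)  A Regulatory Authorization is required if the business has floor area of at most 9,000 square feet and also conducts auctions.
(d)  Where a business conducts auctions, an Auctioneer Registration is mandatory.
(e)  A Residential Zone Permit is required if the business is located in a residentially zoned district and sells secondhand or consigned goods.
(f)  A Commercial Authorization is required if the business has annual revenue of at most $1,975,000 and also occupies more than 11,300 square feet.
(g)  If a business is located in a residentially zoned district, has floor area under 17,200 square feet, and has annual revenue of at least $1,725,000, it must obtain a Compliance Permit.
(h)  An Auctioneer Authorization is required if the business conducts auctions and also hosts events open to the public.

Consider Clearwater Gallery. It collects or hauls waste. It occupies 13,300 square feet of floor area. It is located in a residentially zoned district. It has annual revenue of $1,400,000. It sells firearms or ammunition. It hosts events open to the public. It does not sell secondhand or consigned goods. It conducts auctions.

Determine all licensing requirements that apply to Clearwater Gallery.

Auctioneer Authorization, Auctioneer Registration, Residential Zone Registration

(a) is located in a residentially zoned district; hosts events open to the public → exempt from Commercial Authorization.
(b) is located in a residentially zoned district → Residential Zone Registration required.
(c) floor area 13,300 square feet > 9,000 square feet; conducts auctions → Regulatory Authorization not required.
(d) conducts auctions → Auctioneer Registration required.
(e) is located in a residentially zoned district; does not sell secondhand or consigned goods → Residential Zone Permit not required.
(f) revenue $1,400,000 ≤ $1,975,000; floor area 13,300 square feet > 11,300 square feet → Commercial Authorization required.
(g) is located in a residentially zoned district; floor area 13,300 square feet < 17,200 square feet; revenue $1,400,000 < $1,725,000 → Compliance Permit not required.
(h) conducts auctions; hosts events open to the public → Auctioneer Authorization required.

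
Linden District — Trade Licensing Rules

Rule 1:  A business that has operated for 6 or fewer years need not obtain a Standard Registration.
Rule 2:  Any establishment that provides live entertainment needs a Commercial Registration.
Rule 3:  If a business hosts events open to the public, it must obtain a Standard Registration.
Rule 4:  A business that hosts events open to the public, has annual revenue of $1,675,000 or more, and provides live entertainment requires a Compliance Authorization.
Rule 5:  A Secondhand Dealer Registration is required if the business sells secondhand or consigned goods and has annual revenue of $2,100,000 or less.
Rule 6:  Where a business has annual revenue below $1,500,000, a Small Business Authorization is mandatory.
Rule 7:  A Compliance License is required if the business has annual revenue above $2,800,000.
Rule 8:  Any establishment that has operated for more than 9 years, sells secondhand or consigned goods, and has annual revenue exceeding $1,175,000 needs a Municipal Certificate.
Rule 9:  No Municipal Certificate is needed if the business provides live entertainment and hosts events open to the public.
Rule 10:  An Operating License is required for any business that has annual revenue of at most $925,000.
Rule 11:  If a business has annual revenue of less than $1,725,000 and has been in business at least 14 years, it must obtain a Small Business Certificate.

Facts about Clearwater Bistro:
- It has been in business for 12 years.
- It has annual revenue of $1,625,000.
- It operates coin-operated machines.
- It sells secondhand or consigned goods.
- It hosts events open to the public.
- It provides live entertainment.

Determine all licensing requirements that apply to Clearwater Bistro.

Rule 1: years in business 12 > 6 → Standard Registration exemption does not apply.
Rule 2: provides live entertainment → Commercial Registration required.
Rule 3: hosts events open to the public → Standard Registration required.
Rule 4: hosts events open to the public; revenue $1,625,000 < $1,675,000; provides live entertainment → Compliance Authorization not required.
Rule 5: sells secondhand or consigned goods; revenue $1,625,000 ≤ $2,100,000 → Secondhand Dealer Registration required.
Rule 6: revenue $1,625,000 ≥ $1,500,000 → Small Business Authorization not required.
Rule 7: revenue $1,625,000 ≤ $2,800,000 → Compliance License not required.
Rule 8: years in business 12 > 9; sells secondhand or consigned goods; revenue $1,625,000 > $1,175,000 → Municipal Certificate required.
Rule 9: provides live entertainment; hosts events open to the public → exempt from Municipal Certificate.
Rule 10: revenue $1,625,000 > $925,000 → Operating License not required.
Rule 11: revenue $1,625,000 < $1,725,000; years in business 12 < 14 → Small Business Certificate not required.

Commercial Registration, Secondhand Dealer Registration, Standard Registration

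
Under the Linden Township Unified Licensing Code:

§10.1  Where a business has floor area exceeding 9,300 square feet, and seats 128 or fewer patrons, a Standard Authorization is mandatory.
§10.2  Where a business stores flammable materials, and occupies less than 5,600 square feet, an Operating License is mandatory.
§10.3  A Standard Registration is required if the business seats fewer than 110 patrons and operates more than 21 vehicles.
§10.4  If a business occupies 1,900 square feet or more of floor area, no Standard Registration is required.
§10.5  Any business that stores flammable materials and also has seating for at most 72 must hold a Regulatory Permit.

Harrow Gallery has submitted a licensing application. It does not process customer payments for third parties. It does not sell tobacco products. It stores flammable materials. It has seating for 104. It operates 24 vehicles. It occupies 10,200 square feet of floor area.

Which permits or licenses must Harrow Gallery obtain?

Standard Authorization

§10.1 floor area 10,200 square feet > 9,300 square feet; seating 104 ≤ 128 → Standard Authorization required.
§10.2 stores flammable materials; floor area 10,200 square feet ≥ 5,600 square feet → Operating License not required.
§10.3 seating 104 < 110; vehicles 24 > 21 → Standard Registration required.
§10.4 floor area 10,200 square feet ≥ 1,900 square feet → exempt from Standard Registration.
§10.5 stores flammable materials; seating 104 > 72 → Regulatory Permit not required.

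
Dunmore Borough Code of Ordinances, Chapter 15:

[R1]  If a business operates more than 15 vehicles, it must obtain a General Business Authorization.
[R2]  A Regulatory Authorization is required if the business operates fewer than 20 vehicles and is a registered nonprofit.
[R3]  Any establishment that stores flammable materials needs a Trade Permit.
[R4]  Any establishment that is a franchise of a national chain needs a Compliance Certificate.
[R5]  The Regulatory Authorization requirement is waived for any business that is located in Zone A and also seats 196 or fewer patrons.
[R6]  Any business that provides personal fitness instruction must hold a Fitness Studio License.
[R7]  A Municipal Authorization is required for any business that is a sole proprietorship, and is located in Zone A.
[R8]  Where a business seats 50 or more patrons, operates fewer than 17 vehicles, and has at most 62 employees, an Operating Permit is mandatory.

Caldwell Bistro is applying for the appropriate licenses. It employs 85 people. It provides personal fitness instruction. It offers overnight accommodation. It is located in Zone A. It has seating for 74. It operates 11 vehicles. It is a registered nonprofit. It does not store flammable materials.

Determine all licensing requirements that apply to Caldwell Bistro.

[R1] vehicles 11 ≤ 15 → General Business Authorization not required.
[R2] vehicles 11 < 20; is a registered nonprofit → Regulatory Authorization required.
[R3] does not store flammable materials → Trade Permit not required.
[R4] is a registered nonprofit (not: is a franchise of a national chain) → Compliance Certificate not required.
[R5] is located in Zone A; seating 74 ≤ 196 → exempt from Regulatory Authorization.
[R6] provides personal fitness instruction → Fitness Studio License required.
[R7] is a registered nonprofit (not: is a sole proprietorship); is located in Zone A → Municipal Authorization not required.
[R8] seating 74 ≥ 50; vehicles 11 < 17; employees 85 > 62 → Operating Permit not required.

Fitness Studio License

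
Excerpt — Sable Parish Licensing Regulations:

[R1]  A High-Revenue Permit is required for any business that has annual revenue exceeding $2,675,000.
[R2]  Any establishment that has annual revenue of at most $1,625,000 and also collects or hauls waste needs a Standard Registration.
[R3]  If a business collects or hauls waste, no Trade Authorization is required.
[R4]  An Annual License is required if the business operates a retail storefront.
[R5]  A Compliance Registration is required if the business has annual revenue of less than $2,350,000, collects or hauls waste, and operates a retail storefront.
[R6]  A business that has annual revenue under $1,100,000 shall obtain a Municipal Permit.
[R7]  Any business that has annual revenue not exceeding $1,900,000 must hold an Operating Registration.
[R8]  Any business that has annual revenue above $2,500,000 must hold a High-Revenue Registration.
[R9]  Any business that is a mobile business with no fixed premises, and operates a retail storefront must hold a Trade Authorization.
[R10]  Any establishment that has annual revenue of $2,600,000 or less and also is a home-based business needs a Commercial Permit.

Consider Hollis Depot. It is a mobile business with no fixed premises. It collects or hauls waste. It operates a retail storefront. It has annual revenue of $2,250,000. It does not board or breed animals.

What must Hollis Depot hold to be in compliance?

Annual License, Compliance Registration

[R1] revenue $2,250,000 ≤ $2,675,000 → High-Revenue Permit not required.
[R2] revenue $2,250,000 > $1,625,000; collects or hauls waste → Standard Registration not required.
[R3] collects or hauls waste → exempt from Trade Authorization.
[R4] operates a retail storefront → Annual License required.
[R5] revenue $2,250,000 < $2,350,000; collects or hauls waste; operates a retail storefront → Compliance Registration required.
[R6] revenue $2,250,000 ≥ $1,100,000 → Municipal Permit not required.
[R7] revenue $2,250,000 > $1,900,000 → Operating Registration not required.
[R8] revenue $2,250,000 ≤ $2,500,000 → High-Revenue Registration not required.
[R9] is a mobile business with no fixed premises; operates a retail storefront → Trade Authorization required.
[R10] revenue $2,250,000 ≤ $2,600,000; is a mobile business with no fixed premises (not: is a home-based business) → Commercial Permit not required.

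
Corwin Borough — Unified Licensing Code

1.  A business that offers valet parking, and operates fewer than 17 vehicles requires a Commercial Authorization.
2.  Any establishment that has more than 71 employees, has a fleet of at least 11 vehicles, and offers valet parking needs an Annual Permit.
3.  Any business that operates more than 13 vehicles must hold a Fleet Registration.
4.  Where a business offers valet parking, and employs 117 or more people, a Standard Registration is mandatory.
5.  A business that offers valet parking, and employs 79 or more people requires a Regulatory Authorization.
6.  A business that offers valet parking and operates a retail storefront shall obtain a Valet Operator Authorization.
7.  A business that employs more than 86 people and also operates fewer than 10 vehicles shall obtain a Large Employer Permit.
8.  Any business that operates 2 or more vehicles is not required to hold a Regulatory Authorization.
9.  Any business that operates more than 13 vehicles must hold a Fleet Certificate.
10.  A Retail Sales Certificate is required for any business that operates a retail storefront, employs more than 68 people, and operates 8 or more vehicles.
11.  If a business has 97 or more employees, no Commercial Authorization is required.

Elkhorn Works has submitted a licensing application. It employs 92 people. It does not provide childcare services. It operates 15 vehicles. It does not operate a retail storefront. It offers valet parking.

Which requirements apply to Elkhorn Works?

1. offers valet parking; vehicles 15 < 17 → Commercial Authorization required.
2. employees 92 > 71; vehicles 15 ≥ 11; offers valet parking → Annual Permit required.
3. vehicles 15 > 13 → Fleet Registration required.
4. offers valet parking; employees 92 < 117 → Standard Registration not required.
5. offers valet parking; employees 92 ≥ 79 → Regulatory Authorization required.
6. offers valet parking; does not operate a retail storefront → Valet Operator Authorization not required.
7. employees 92 > 86; vehicles 15 ≥ 10 → Large Employer Permit not required.
8. vehicles 15 ≥ 2 → exempt from Regulatory Authorization.
9. vehicles 15 > 13 → Fleet Certificate required.
10. does not operate a retail storefront; employees 92 > 68; vehicles 15 ≥ 8 → Retail Sales Certificate not required.
11. employees 92 < 97 → Commercial Authorization exemption does not apply.

Annual Permit, Commercial Authorization, Fleet Certificate, Fleet Registration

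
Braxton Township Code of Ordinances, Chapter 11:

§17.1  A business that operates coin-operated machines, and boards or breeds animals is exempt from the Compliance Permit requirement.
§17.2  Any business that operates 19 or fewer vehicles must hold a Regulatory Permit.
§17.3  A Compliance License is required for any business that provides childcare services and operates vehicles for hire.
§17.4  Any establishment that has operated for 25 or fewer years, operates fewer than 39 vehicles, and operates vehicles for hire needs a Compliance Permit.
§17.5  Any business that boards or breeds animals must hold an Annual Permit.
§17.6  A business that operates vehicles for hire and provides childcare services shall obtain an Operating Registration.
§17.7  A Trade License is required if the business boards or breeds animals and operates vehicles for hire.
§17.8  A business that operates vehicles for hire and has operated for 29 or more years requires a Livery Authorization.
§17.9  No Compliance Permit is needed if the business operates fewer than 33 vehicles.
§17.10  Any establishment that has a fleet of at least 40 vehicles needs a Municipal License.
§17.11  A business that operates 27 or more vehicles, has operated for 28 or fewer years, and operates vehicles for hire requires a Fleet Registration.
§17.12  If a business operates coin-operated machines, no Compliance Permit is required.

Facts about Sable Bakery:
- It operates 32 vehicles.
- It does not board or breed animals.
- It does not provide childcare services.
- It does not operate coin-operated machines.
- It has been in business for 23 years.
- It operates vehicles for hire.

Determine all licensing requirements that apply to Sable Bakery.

Fleet Registration

§17.1 does not operate coin-operated machines; does not board or breed animals → Compliance Permit exemption does not apply.
§17.2 vehicles 32 > 19 → Regulatory Permit not required.
§17.3 does not provide childcare services; operates vehicles for hire → Compliance License not required.
§17.4 years in business 23 ≤ 25; vehicles 32 < 39; operates vehicles for hire → Compliance Permit required.
§17.5 does not board or breed animals → Annual Permit not required.
§17.6 operates vehicles for hire; does not provide childcare services → Operating Registration not required.
§17.7 does not board or breed animals; operates vehicles for hire → Trade License not required.
§17.8 operates vehicles for hire; years in business 23 < 29 → Livery Authorization not required.
§17.9 vehicles 32 < 33 → exempt from Compliance Permit.
§17.10 vehicles 32 < 40 → Municipal License not required.
§17.11 vehicles 32 ≥ 27; years in business 23 ≤ 28; operates vehicles for hire → Fleet Registration required.
§17.12 does not operate coin-operated machines → Compliance Permit exemption does not apply.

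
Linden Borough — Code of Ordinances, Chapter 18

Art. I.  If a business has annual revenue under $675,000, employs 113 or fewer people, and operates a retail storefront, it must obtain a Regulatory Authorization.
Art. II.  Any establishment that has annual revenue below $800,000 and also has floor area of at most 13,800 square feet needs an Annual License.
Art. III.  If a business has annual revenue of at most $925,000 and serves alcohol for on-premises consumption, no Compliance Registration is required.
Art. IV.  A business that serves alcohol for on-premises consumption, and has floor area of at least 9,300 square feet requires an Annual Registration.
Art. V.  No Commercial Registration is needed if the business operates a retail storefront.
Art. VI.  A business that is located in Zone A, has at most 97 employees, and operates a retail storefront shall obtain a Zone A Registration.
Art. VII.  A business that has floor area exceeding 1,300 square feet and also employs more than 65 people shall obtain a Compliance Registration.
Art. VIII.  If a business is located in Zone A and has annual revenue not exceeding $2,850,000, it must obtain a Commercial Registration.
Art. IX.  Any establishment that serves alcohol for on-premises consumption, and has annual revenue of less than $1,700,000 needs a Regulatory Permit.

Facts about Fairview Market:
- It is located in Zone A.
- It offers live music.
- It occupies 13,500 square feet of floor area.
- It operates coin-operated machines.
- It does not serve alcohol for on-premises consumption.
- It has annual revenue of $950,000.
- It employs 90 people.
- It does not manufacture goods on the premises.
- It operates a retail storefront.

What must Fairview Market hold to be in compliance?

Compliance Registration, Zone A Registration

Art. I. revenue $950,000 ≥ $675,000; employees 90 ≤ 113; operates a retail storefront → Regulatory Authorization not required.
Art. II. revenue $950,000 ≥ $800,000; floor area 13,500 square feet ≤ 13,800 square feet → Annual License not required.
Art. III. revenue $950,000 > $925,000; does not serve alcohol for on-premises consumption → Compliance Registration exemption does not apply.
Art. IV. does not serve alcohol for on-premises consumption; floor area 13,500 square feet ≥ 9,300 square feet → Annual Registration not required.
Art. V. operates a retail storefront → exempt from Commercial Registration.
Art. VI. is located in Zone A; employees 90 ≤ 97; operates a retail storefront → Zone A Registration required.
Art. VII. floor area 13,500 square feet > 1,300 square feet; employees 90 > 65 → Compliance Registration required.
Art. VIII. is located in Zone A; revenue $950,000 ≤ $2,850,000 → Commercial Registration required.
Art. IX. does not serve alcohol for on-premises consumption; revenue $950,000 < $1,700,000 → Regulatory Permit not required.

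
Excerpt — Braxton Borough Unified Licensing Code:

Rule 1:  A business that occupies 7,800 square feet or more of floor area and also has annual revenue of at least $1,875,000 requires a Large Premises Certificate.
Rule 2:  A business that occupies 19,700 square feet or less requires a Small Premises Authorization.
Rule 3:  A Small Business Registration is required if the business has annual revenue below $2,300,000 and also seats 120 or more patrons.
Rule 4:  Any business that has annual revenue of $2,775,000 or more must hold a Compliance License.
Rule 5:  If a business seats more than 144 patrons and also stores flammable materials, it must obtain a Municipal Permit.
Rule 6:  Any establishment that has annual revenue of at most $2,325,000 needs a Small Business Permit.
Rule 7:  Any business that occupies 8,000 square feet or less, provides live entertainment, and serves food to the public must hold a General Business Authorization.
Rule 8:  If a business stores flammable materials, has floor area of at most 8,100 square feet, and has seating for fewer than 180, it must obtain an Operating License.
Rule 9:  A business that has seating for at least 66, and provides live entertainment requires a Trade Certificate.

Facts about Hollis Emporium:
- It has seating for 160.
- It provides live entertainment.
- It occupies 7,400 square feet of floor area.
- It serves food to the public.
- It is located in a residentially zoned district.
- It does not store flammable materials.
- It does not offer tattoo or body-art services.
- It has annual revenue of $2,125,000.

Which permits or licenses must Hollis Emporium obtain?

Rule 1: floor area 7,400 square feet < 7,800 square feet; revenue $2,125,000 ≥ $1,875,000 → Large Premises Certificate not required.
Rule 2: floor area 7,400 square feet ≤ 19,700 square feet → Small Premises Authorization required.
Rule 3: revenue $2,125,000 < $2,300,000; seating 160 ≥ 120 → Small Business Registration required.
Rule 4: revenue $2,125,000 < $2,775,000 → Compliance License not required.
Rule 5: seating 160 > 144; does not store flammable materials → Municipal Permit not required.
Rule 6: revenue $2,125,000 ≤ $2,325,000 → Small Business Permit required.
Rule 7: floor area 7,400 square feet ≤ 8,000 square feet; provides live entertainment; serves food to the public → General Business Authorization required.
Rule 8: does not store flammable materials; floor area 7,400 square feet ≤ 8,100 square feet; seating 160 < 180 → Operating License not required.
Rule 9: seating 160 ≥ 66; provides live entertainment → Trade Certificate required.

General Business Authorization, Small Business Permit, Small Business Registration, Small Premises Authorization, Trade Certificate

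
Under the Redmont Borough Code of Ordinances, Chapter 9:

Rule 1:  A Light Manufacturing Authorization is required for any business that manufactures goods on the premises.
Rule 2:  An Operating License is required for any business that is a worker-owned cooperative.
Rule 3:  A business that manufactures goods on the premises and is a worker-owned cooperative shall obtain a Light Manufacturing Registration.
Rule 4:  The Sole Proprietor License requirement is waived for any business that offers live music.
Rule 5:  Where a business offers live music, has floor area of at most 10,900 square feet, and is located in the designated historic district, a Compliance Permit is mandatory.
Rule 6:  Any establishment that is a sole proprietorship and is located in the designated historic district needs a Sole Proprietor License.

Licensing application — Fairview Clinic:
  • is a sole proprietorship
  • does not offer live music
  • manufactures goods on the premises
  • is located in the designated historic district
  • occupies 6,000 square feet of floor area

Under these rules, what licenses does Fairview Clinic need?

Light Manufacturing Authorization, Sole Proprietor License

Rule 1: manufactures goods on the premises → Light Manufacturing Authorization required.
Rule 2: is a sole proprietorship (not: is a worker-owned cooperative) → Operating License not required.
Rule 3: manufactures goods on the premises; is a sole proprietorship (not: is a worker-owned cooperative) → Light Manufacturing Registration not required.
Rule 4: does not offer live music → Sole Proprietor License exemption does not apply.
Rule 5: does not offer live music; floor area 6,000 square feet ≤ 10,900 square feet; is located in the designated historic district → Compliance Permit not required.
Rule 6: is a sole proprietorship; is located in the designated historic district → Sole Proprietor License required.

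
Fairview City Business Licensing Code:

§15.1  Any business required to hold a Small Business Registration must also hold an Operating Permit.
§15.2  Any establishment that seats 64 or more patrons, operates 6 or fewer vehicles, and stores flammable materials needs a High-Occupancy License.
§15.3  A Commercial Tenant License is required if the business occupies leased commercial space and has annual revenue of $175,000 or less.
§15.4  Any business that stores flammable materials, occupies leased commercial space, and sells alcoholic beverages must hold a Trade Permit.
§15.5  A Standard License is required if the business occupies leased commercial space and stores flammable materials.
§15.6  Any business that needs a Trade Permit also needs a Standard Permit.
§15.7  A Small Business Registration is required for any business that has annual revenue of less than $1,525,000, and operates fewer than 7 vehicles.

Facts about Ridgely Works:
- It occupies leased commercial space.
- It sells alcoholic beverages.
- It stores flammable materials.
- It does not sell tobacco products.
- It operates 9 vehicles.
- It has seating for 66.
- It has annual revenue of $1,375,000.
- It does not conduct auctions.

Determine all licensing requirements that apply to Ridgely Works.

§15.1 Small Business Registration is not required → no effect.
§15.2 seating 66 ≥ 64; vehicles 9 > 6; stores flammable materials → High-Occupancy License not required.
§15.3 occupies leased commercial space; revenue $1,375,000 > $175,000 → Commercial Tenant License not required.
§15.4 stores flammable materials; occupies leased commercial space; sells alcoholic beverages → Trade Permit required.
§15.5 occupies leased commercial space; stores flammable materials → Standard License required.
§15.6 Trade Permit is required → Standard Permit also required.
§15.7 revenue $1,375,000 < $1,525,000; vehicles 9 ≥ 7 → Small Business Registration not required.

Standard License, Standard Permit, Trade Permit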